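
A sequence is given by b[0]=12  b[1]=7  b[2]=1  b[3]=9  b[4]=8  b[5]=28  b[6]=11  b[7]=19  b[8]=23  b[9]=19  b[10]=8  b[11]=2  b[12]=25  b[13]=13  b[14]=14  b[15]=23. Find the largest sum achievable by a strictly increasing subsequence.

Let S[i] be the best sum of a strictly increasing subsequence ending at i:
i:      0  1  2  3  4  5  6  7  8  9 10 11 12 13 14 15
b[i]:  12  7  1  9  8 28 11 19 23 19  8  2 25 13 14 23
S:     12  7  1 16 15 44 27 46 69 46 15  3 94 40 54 77
Maximum is 94 (e.g. 7 + 9 + 11 + 19 + 23 + 25).

94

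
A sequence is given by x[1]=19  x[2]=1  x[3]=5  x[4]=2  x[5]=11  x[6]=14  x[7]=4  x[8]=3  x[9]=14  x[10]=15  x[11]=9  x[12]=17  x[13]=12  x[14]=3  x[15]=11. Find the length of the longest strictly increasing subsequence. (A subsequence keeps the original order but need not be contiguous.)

6

Track the smallest tail for each achievable length (strict):
19 → extends → [19]
1 → replaces 19 → [1]
5 → extends → [1, 5]
2 → replaces 5 → [1, 2]
11 → extends → [1, 2, 11]
14 → extends → [1, 2, 11, 14]
4 → replaces 11 → [1, 2, 4, 14]
3 → replaces 4 → [1, 2, 3, 14]
14 → already a tail → [1, 2, 3, 14]
15 → extends → [1, 2, 3, 14, 15]
9 → replaces 14 → [1, 2, 3, 9, 15]
17 → extends → [1, 2, 3, 9, 15, 17]
12 → replaces 15 → [1, 2, 3, 9, 12, 17]
3 → already a tail → [1, 2, 3, 9, 12, 17]
11 → replaces 12 → [1, 2, 3, 9, 11, 17]
Six tails, so the longest strictly increasing subsequence has length 6 (e.g. 1, 5, 11, 14, 15, 17).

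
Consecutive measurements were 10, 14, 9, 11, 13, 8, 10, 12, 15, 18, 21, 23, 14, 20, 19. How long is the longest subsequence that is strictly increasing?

Track the smallest tail for each achievable length (strict):
10 → extends → [10]
14 → extends → [10, 14]
9 → replaces 10 → [9, 14]
11 → replaces 14 → [9, 11]
13 → extends → [9, 11, 13]
8 → replaces 9 → [8, 11, 13]
10 → replaces 11 → [8, 10, 13]
12 → replaces 13 → [8, 10, 12]
15 → extends → [8, 10, 12, 15]
18 → extends → [8, 10, 12, 15, 18]
21 → extends → [8, 10, 12, 15, 18, 21]
23 → extends → [8, 10, 12, 15, 18, 21, 23]
14 → replaces 15 → [8, 10, 12, 14, 18, 21, 23]
20 → replaces 21 → [8, 10, 12, 14, 18, 20, 23]
19 → replaces 20 → [8, 10, 12, 14, 18, 19, 23]
Seven tails, so the longest strictly increasing subsequence has length 7 (e.g. 10, 11, 13, 15, 18, 21, 23).

7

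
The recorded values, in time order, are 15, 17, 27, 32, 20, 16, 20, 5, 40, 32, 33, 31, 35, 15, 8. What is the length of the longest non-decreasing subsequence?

7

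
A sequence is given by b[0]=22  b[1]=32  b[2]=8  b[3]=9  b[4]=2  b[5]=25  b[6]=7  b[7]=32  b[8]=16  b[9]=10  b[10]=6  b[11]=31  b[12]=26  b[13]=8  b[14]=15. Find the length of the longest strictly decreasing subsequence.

5

Negate each value so 'decreasing' becomes 'increasing', then run patience tails on the negated sequence:
-22 → extends → [-22]
-32 → replaces -22 → [-32]
-8 → extends → [-32, -8]
-9 → replaces -8 → [-32, -9]
-2 → extends → [-32, -9, -2]
-25 → replaces -9 → [-32, -25, -2]
-7 → replaces -2 → [-32, -25, -7]
-32 → already a tail → [-32, -25, -7]
-16 → replaces -7 → [-32, -25, -16]
-10 → extends → [-32, -25, -16, -10]
-6 → extends → [-32, -25, -16, -10, -6]
-31 → replaces -25 → [-32, -31, -16, -10, -6]
-26 → replaces -16 → [-32, -31, -26, -10, -6]
-8 → replaces -6 → [-32, -31, -26, -10, -8]
-15 → replaces -10 → [-32, -31, -26, -15, -8]
Five tails, so the longest strictly decreasing subsequence of the original has length 5.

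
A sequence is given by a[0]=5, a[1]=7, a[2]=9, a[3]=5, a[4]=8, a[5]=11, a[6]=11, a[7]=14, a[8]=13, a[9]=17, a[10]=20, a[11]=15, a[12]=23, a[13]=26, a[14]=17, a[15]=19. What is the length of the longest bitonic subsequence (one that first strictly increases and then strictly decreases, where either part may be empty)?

inc[i] = longest strictly increasing subsequence ending at i; dec[i] = longest strictly decreasing subsequence starting at i:
i:      0  1  2  3  4  5  6  7  8  9 10 11 12 13 14 15
a[i]:   5  7  9  5  8 11 11 14 13 17 20 15 23 26 17 19
inc:    1  2  3  1  3  4  4  5  5  6  7  6  8  9  7  8
dec:    1  2  2  1  1  1  1  2  1  2  2  1  2  2  1  1
Best peak at i=13 (value 26): inc=9, dec=2, length 9+2−1 = 10.

10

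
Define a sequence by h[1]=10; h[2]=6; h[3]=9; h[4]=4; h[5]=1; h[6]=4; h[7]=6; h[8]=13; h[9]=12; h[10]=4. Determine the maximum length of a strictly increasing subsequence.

4

Track the smallest tail for each achievable length (strict):
10 → extends → [10]
6 → replaces 10 → [6]
9 → extends → [6, 9]
4 → replaces 6 → [4, 9]
1 → replaces 4 → [1, 9]
4 → replaces 9 → [1, 4]
6 → extends → [1, 4, 6]
13 → extends → [1, 4, 6, 13]
12 → replaces 13 → [1, 4, 6, 12]
4 → already a tail → [1, 4, 6, 12]
Four tails, so the longest strictly increasing subsequence has length 4 (e.g. 1, 4, 6, 13).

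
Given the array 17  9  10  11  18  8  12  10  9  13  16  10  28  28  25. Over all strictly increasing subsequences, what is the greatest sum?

Let S[i] be the best sum of a strictly increasing subsequence ending at i:
i:      1  2  3  4  5  6  7  8  9 10 11 12 13 14 15
a[i]:  17  9 10 11 18  8 12 10  9 13 16 10 28 28 25
S:     17  9 19 30 48  8 42 19 17 55 71 27 99 99 96
Maximum is 99 (e.g. 9 + 10 + 11 + 12 + 13 + 16 + 28).

99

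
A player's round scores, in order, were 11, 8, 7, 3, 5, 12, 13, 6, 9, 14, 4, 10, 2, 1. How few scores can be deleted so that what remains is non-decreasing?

9

Fewest deletions = n − (longest non-decreasing subsequence).
Patience tails:
11 → extends → [11]
8 → replaces 11 → [8]
7 → replaces 8 → [7]
3 → replaces 7 → [3]
5 → extends → [3, 5]
12 → extends → [3, 5, 12]
13 → extends → [3, 5, 12, 13]
6 → replaces 12 → [3, 5, 6, 13]
9 → replaces 13 → [3, 5, 6, 9]
14 → extends → [3, 5, 6, 9, 14]
4 → replaces 5 → [3, 4, 6, 9, 14]
10 → replaces 14 → [3, 4, 6, 9, 10]
2 → replaces 3 → [2, 4, 6, 9, 10]
1 → replaces 2 → [1, 4, 6, 9, 10]
Longest non-decreasing subsequence has length 5, so deletions = 14 − 5 = 9.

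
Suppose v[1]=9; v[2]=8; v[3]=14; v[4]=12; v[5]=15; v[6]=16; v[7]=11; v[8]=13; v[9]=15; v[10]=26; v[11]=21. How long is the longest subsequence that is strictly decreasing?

3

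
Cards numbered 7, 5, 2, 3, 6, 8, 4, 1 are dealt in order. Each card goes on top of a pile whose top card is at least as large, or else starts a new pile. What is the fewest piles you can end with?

Place each on the leftmost legal pile:
7 → new pile 1 (tops now [7])
5 → pile 1 (tops now [5])
2 → pile 1 (tops now [2])
3 → new pile 2 (tops now [2, 3])
6 → new pile 3 (tops now [2, 3, 6])
8 → new pile 4 (tops now [2, 3, 6, 8])
4 → pile 3 (tops now [2, 3, 4, 8])
1 → pile 1 (tops now [1, 3, 4, 8])
Four piles.

4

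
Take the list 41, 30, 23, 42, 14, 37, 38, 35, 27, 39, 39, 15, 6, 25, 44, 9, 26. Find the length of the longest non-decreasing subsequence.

6

Let dp[i] be the length of the longest such subsequence ending at index i:
i:      1  2  3  4  5  6  7  8  9 10 11 12 13 14 15 16 17
a[i]:  41 30 23 42 14 37 38 35 27 39 39 15  6 25 44  9 26
dp:     1  1  1  2  1  2  3  2  2  4  5  2  1  3  6  2  4
Maximum dp value is 6.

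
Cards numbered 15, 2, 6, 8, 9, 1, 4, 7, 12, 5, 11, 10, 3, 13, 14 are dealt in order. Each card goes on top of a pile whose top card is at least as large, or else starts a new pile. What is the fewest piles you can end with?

Place each on the leftmost legal pile:
15 → new pile 1 (tops now [15])
2 → pile 1 (tops now [2])
6 → new pile 2 (tops now [2, 6])
8 → new pile 3 (tops now [2, 6, 8])
9 → new pile 4 (tops now [2, 6, 8, 9])
1 → pile 1 (tops now [1, 6, 8, 9])
4 → pile 2 (tops now [1, 4, 8, 9])
7 → pile 3 (tops now [1, 4, 7, 9])
12 → new pile 5 (tops now [1, 4, 7, 9, 12])
5 → pile 3 (tops now [1, 4, 5, 9, 12])
11 → pile 5 (tops now [1, 4, 5, 9, 11])
10 → pile 5 (tops now [1, 4, 5, 9, 10])
3 → pile 2 (tops now [1, 3, 5, 9, 10])
13 → new pile 6 (tops now [1, 3, 5, 9, 10, 13])
14 → new pile 7 (tops now [1, 3, 5, 9, 10, 13, 14])
Seven piles.

7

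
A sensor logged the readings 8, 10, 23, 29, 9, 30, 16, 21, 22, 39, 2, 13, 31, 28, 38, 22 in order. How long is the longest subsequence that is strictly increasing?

7

Let dp[i] be the length of the longest such subsequence ending at index i:
i:      1  2  3  4  5  6  7  8  9 10 11 12 13 14 15 16
a[i]:   8 10 23 29  9 30 16 21 22 39  2 13 31 28 38 22
dp:     1  2  3  4  2  5  3  4  5  6  1  3  6  6  7  5
Maximum dp value is 7.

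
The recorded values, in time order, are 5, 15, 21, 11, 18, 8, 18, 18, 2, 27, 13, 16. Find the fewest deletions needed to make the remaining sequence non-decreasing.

6

Fewest deletions = n − (longest non-decreasing subsequence).
Patience tails:
5 → extends → [5]
15 → extends → [5, 15]
21 → extends → [5, 15, 21]
11 → replaces 15 → [5, 11, 21]
18 → replaces 21 → [5, 11, 18]
8 → replaces 11 → [5, 8, 18]
18 → extends → [5, 8, 18, 18]
18 → extends → [5, 8, 18, 18, 18]
2 → replaces 5 → [2, 8, 18, 18, 18]
27 → extends → [2, 8, 18, 18, 18, 27]
13 → replaces 18 → [2, 8, 13, 18, 18, 27]
16 → replaces 18 → [2, 8, 13, 16, 18, 27]
Longest non-decreasing subsequence has length 6, so deletions = 12 − 6 = 6.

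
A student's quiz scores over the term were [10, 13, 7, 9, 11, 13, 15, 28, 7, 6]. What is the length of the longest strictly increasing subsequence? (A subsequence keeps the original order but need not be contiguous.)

6

Track the smallest tail for each achievable length (strict):
10 → extends → [10]
13 → extends → [10, 13]
7 → replaces 10 → [7, 13]
9 → replaces 13 → [7, 9]
11 → extends → [7, 9, 11]
13 → extends → [7, 9, 11, 13]
15 → extends → [7, 9, 11, 13, 15]
28 → extends → [7, 9, 11, 13, 15, 28]
7 → already a tail → [7, 9, 11, 13, 15, 28]
6 → replaces 7 → [6, 9, 11, 13, 15, 28]
Six tails, so the longest strictly increasing subsequence has length 6 (e.g. 7, 9, 11, 13, 15, 28).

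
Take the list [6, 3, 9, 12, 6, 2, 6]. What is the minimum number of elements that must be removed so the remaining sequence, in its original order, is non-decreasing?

Fewest deletions = n − (longest non-decreasing subsequence).
Patience tails:
6 → extends → [6]
3 → replaces 6 → [3]
9 → extends → [3, 9]
12 → extends → [3, 9, 12]
6 → replaces 9 → [3, 6, 12]
2 → replaces 3 → [2, 6, 12]
6 → replaces 12 → [2, 6, 6]
Longest non-decreasing subsequence has length 3, so deletions = 7 − 3 = 4.

4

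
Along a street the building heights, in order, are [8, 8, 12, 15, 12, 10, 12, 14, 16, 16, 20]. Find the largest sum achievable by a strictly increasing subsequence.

80

Let S[i] be the best sum of a strictly increasing subsequence ending at i:
i:      1  2  3  4  5  6  7  8  9 10 11
a[i]:   8  8 12 15 12 10 12 14 16 16 20
S:      8  8 20 35 20 18 30 44 60 60 80
Maximum is 80 (e.g. 8 + 10 + 12 + 14 + 16 + 20).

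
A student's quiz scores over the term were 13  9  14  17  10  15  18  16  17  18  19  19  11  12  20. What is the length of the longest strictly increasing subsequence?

Track the smallest tail for each achievable length (strict):
13 → extends → [13]
9 → replaces 13 → [9]
14 → extends → [9, 14]
17 → extends → [9, 14, 17]
10 → replaces 14 → [9, 10, 17]
15 → replaces 17 → [9, 10, 15]
18 → extends → [9, 10, 15, 18]
16 → replaces 18 → [9, 10, 15, 16]
17 → extends → [9, 10, 15, 16, 17]
18 → extends → [9, 10, 15, 16, 17, 18]
19 → extends → [9, 10, 15, 16, 17, 18, 19]
19 → already a tail → [9, 10, 15, 16, 17, 18, 19]
11 → replaces 15 → [9, 10, 11, 16, 17, 18, 19]
12 → replaces 16 → [9, 10, 11, 12, 17, 18, 19]
20 → extends → [9, 10, 11, 12, 17, 18, 19, 20]
Eight tails, so the longest strictly increasing subsequence has length 8 (e.g. 13, 14, 15, 16, 17, 18, 19, 20).

8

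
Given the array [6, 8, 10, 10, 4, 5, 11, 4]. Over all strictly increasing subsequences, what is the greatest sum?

Let S[i] be the best sum of a strictly increasing subsequence ending at i:
i:      1  2  3  4  5  6  7  8
a[i]:   6  8 10 10  4  5 11  4
S:      6 14 24 24  4  9 35  4
Maximum is 35 (e.g. 6 + 8 + 10 + 11).

35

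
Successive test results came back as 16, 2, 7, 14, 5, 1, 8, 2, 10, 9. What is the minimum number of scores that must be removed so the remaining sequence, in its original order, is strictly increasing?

Fewest deletions = n − (longest strictly increasing subsequence).
Patience tails:
16 → extends → [16]
2 → replaces 16 → [2]
7 → extends → [2, 7]
14 → extends → [2, 7, 14]
5 → replaces 7 → [2, 5, 14]
1 → replaces 2 → [1, 5, 14]
8 → replaces 14 → [1, 5, 8]
2 → replaces 5 → [1, 2, 8]
10 → extends → [1, 2, 8, 10]
9 → replaces 10 → [1, 2, 8, 9]
Longest strictly increasing subsequence has length 4, so deletions = 10 − 4 = 6.

6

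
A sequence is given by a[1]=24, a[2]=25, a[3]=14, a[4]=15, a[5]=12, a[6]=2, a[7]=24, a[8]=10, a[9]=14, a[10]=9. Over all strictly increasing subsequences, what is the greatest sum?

Let S[i] be the best sum of a strictly increasing subsequence ending at i:
i:      1  2  3  4  5  6  7  8  9 10
a[i]:  24 25 14 15 12  2 24 10 14  9
S:     24 49 14 29 12  2 53 12 26 11
Maximum is 53 (e.g. 14 + 15 + 24).

53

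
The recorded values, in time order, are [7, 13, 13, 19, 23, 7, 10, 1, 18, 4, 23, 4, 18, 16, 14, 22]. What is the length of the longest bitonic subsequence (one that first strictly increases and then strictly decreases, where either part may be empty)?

inc[i] = longest strictly increasing subsequence ending at i; dec[i] = longest strictly decreasing subsequence starting at i:
i:      1  2  3  4  5  6  7  8  9 10 11 12 13 14 15 16
a[i]:   7 13 13 19 23  7 10  1 18  4 23  4 18 16 14 22
inc:    1  2  2  3  4  1  2  1  3  2  4  2  3  3  3  4
dec:    2  3  3  4  4  2  2  1  3  1  4  1  3  2  1  1
Best peak at i=5 (value 23): inc=4, dec=4, length 4+4−1 = 7.

7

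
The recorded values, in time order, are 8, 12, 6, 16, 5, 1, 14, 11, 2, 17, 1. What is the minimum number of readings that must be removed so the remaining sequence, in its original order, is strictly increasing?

Fewest deletions = n − (longest strictly increasing subsequence).
Patience tails:
8 → extends → [8]
12 → extends → [8, 12]
6 → replaces 8 → [6, 12]
16 → extends → [6, 12, 16]
5 → replaces 6 → [5, 12, 16]
1 → replaces 5 → [1, 12, 16]
14 → replaces 16 → [1, 12, 14]
11 → replaces 12 → [1, 11, 14]
2 → replaces 11 → [1, 2, 14]
17 → extends → [1, 2, 14, 17]
1 → already a tail → [1, 2, 14, 17]
Longest strictly increasing subsequence has length 4, so deletions = 11 − 4 = 7.

7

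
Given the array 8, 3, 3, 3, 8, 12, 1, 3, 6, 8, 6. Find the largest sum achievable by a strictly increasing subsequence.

Let S[i] be the best sum of a strictly increasing subsequence ending at i:
i:      1  2  3  4  5  6  7  8  9 10 11
a[i]:   8  3  3  3  8 12  1  3  6  8  6
S:      8  3  3  3 11 23  1  4 10 18 10
Maximum is 23 (e.g. 3 + 8 + 12).

23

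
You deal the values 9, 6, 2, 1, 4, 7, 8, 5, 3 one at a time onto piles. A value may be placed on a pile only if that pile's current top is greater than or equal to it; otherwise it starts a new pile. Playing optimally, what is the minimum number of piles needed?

The minimum number of non-increasing subsequences covering a sequence equals the length of its longest strictly increasing subsequence.
LIS length is 4 (e.g. 2, 4, 7, 8), so 4 piles are needed.

4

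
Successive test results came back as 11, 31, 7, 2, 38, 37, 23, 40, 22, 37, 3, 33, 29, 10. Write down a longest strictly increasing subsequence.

11, 31, 38, 40

Patience tails give the LIS length; then backtrack through the dp parents:
11 → extends → [11]
31 → extends → [11, 31]
7 → replaces 11 → [7, 31]
2 → replaces 7 → [2, 31]
38 → extends → [2, 31, 38]
37 → replaces 38 → [2, 31, 37]
23 → replaces 31 → [2, 23, 37]
40 → extends → [2, 23, 37, 40]
22 → replaces 23 → [2, 22, 37, 40]
37 → already a tail → [2, 22, 37, 40]
3 → replaces 22 → [2, 3, 37, 40]
33 → replaces 37 → [2, 3, 33, 40]
29 → replaces 33 → [2, 3, 29, 40]
10 → replaces 29 → [2, 3, 10, 40]
Length 4; one witness is 11, 31, 38, 40.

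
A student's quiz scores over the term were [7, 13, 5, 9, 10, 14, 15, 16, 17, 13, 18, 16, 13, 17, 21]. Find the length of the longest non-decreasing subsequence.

9

Track the smallest tail for each achievable length (allowing ties):
7 → extends → [7]
13 → extends → [7, 13]
5 → replaces 7 → [5, 13]
9 → replaces 13 → [5, 9]
10 → extends → [5, 9, 10]
14 → extends → [5, 9, 10, 14]
15 → extends → [5, 9, 10, 14, 15]
16 → extends → [5, 9, 10, 14, 15, 16]
17 → extends → [5, 9, 10, 14, 15, 16, 17]
13 → replaces 14 → [5, 9, 10, 13, 15, 16, 17]
18 → extends → [5, 9, 10, 13, 15, 16, 17, 18]
16 → replaces 17 → [5, 9, 10, 13, 15, 16, 16, 18]
13 → replaces 15 → [5, 9, 10, 13, 13, 16, 16, 18]
17 → replaces 18 → [5, 9, 10, 13, 13, 16, 16, 17]
21 → extends → [5, 9, 10, 13, 13, 16, 16, 17, 21]
Nine tails, so the longest non-decreasing subsequence has length 9 (e.g. 7, 9, 10, 14, 15, 16, 17, 18, 21).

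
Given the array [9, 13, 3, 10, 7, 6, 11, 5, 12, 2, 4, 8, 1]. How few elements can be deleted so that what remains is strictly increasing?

9

Fewest deletions = n − (longest strictly increasing subsequence).
Patience tails:
9 → extends → [9]
13 → extends → [9, 13]
3 → replaces 9 → [3, 13]
10 → replaces 13 → [3, 10]
7 → replaces 10 → [3, 7]
6 → replaces 7 → [3, 6]
11 → extends → [3, 6, 11]
5 → replaces 6 → [3, 5, 11]
12 → extends → [3, 5, 11, 12]
2 → replaces 3 → [2, 5, 11, 12]
4 → replaces 5 → [2, 4, 11, 12]
8 → replaces 11 → [2, 4, 8, 12]
1 → replaces 2 → [1, 4, 8, 12]
Longest strictly increasing subsequence has length 4, so deletions = 13 − 4 = 9.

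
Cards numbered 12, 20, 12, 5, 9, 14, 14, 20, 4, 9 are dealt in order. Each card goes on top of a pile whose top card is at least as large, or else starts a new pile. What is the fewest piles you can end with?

The minimum number of non-increasing subsequences covering a sequence equals the length of its longest strictly increasing subsequence.
LIS length is 4 (e.g. 5, 9, 14, 20), so 4 piles are needed.

4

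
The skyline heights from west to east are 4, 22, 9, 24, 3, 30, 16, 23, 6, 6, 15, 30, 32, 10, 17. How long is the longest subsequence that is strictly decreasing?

Negate each value so 'decreasing' becomes 'increasing', then run patience tails on the negated sequence:
-4 → extends → [-4]
-22 → replaces -4 → [-22]
-9 → extends → [-22, -9]
-24 → replaces -22 → [-24, -9]
-3 → extends → [-24, -9, -3]
-30 → replaces -24 → [-30, -9, -3]
-16 → replaces -9 → [-30, -16, -3]
-23 → replaces -16 → [-30, -23, -3]
-6 → replaces -3 → [-30, -23, -6]
-6 → already a tail → [-30, -23, -6]
-15 → replaces -6 → [-30, -23, -15]
-30 → already a tail → [-30, -23, -15]
-32 → replaces -30 → [-32, -23, -15]
-10 → extends → [-32, -23, -15, -10]
-17 → replaces -15 → [-32, -23, -17, -10]
Four tails, so the longest strictly decreasing subsequence of the original has length 4.

4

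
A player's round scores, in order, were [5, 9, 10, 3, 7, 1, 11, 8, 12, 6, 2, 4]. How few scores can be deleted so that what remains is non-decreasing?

Fewest deletions = n − (longest non-decreasing subsequence).
i:      1  2  3  4  5  6  7  8  9 10 11 12
a[i]:   5  9 10  3  7  1 11  8 12  6  2  4
dp:     1  2  3  1  2  1  4  3  5  2  2  3
max dp = 5, so deletions = 12 − 5 = 7.

7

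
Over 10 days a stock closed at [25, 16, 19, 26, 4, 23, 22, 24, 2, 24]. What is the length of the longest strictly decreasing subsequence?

4

Let dp[i] be the longest strictly decreasing subsequence ending at i:
i:      1  2  3  4  5  6  7  8  9 10
a[i]:  25 16 19 26  4 23 22 24  2 24
dp:     1  2  2  1  3  2  3  2  4  2
Maximum is 4.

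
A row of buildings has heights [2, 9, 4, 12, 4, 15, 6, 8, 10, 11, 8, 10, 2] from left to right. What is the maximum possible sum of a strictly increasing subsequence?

Let S[i] be the best sum of a strictly increasing subsequence ending at i:
i:      1  2  3  4  5  6  7  8  9 10 11 12 13
a[i]:   2  9  4 12  4 15  6  8 10 11  8 10  2
S:      2 11  6 23  6 38 12 20 30 41 20 30  2
Maximum is 41 (e.g. 2 + 4 + 6 + 8 + 10 + 11).

41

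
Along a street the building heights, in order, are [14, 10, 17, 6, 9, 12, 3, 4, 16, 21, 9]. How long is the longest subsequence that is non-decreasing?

Let dp[i] be the length of the longest such subsequence ending at index i:
i:      1  2  3  4  5  6  7  8  9 10 11
a[i]:  14 10 17  6  9 12  3  4 16 21  9
dp:     1  1  2  1  2  3  1  2  4  5  3
Maximum dp value is 5.

5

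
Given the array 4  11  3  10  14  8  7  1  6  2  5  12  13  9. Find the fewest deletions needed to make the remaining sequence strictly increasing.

Fewest deletions = n − (longest strictly increasing subsequence).
i:      1  2  3  4  5  6  7  8  9 10 11 12 13 14
a[i]:   4 11  3 10 14  8  7  1  6  2  5 12 13  9
dp:     1  2  1  2  3  2  2  1  2  2  3  4  5  4
max dp = 5, so deletions = 14 − 5 = 9.

9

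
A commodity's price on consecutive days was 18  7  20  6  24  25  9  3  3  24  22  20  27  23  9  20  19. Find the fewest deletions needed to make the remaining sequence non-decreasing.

Fewest deletions = n − (longest non-decreasing subsequence).
i:      1  2  3  4  5  6  7  8  9 10 11 12 13 14 15 16 17
a[i]:  18  7 20  6 24 25  9  3  3 24 22 20 27 23  9 20 19
dp:     1  1  2  1  3  4  2  1  2  4  3  3  5  4  3  4  4
max dp = 5, so deletions = 17 − 5 = 12.

12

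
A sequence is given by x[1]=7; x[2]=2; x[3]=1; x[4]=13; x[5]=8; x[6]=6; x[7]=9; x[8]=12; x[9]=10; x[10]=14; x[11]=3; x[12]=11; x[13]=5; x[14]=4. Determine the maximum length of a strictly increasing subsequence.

Track the smallest tail for each achievable length (strict):
7 → extends → [7]
2 → replaces 7 → [2]
1 → replaces 2 → [1]
13 → extends → [1, 13]
8 → replaces 13 → [1, 8]
6 → replaces 8 → [1, 6]
9 → extends → [1, 6, 9]
12 → extends → [1, 6, 9, 12]
10 → replaces 12 → [1, 6, 9, 10]
14 → extends → [1, 6, 9, 10, 14]
3 → replaces 6 → [1, 3, 9, 10, 14]
11 → replaces 14 → [1, 3, 9, 10, 11]
5 → replaces 9 → [1, 3, 5, 10, 11]
4 → replaces 5 → [1, 3, 4, 10, 11]
Five tails, so the longest strictly increasing subsequence has length 5 (e.g. 7, 8, 9, 12, 14).

5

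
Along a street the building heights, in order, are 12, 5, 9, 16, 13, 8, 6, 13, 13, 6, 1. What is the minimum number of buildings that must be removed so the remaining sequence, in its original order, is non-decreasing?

Fewest deletions = n − (longest non-decreasing subsequence).
Patience tails:
12 → extends → [12]
5 → replaces 12 → [5]
9 → extends → [5, 9]
16 → extends → [5, 9, 16]
13 → replaces 16 → [5, 9, 13]
8 → replaces 9 → [5, 8, 13]
6 → replaces 8 → [5, 6, 13]
13 → extends → [5, 6, 13, 13]
13 → extends → [5, 6, 13, 13, 13]
6 → replaces 13 → [5, 6, 6, 13, 13]
1 → replaces 5 → [1, 6, 6, 13, 13]
Longest non-decreasing subsequence has length 5, so deletions = 11 − 5 = 6.

6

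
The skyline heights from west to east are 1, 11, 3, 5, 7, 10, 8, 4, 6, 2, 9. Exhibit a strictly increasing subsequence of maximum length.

Patience tails give the LIS length; then backtrack through the dp parents:
1 → extends → [1]
11 → extends → [1, 11]
3 → replaces 11 → [1, 3]
5 → extends → [1, 3, 5]
7 → extends → [1, 3, 5, 7]
10 → extends → [1, 3, 5, 7, 10]
8 → replaces 10 → [1, 3, 5, 7, 8]
4 → replaces 5 → [1, 3, 4, 7, 8]
6 → replaces 7 → [1, 3, 4, 6, 8]
2 → replaces 3 → [1, 2, 4, 6, 8]
9 → extends → [1, 2, 4, 6, 8, 9]
Length 6; one witness is 1, 3, 5, 7, 8, 9.

1, 3, 5, 7, 8, 9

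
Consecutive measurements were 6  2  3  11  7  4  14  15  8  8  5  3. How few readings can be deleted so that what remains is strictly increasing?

Fewest deletions = n − (longest strictly increasing subsequence).
Patience tails:
6 → extends → [6]
2 → replaces 6 → [2]
3 → extends → [2, 3]
11 → extends → [2, 3, 11]
7 → replaces 11 → [2, 3, 7]
4 → replaces 7 → [2, 3, 4]
14 → extends → [2, 3, 4, 14]
15 → extends → [2, 3, 4, 14, 15]
8 → replaces 14 → [2, 3, 4, 8, 15]
8 → already a tail → [2, 3, 4, 8, 15]
5 → replaces 8 → [2, 3, 4, 5, 15]
3 → already a tail → [2, 3, 4, 5, 15]
Longest strictly increasing subsequence has length 5, so deletions = 12 − 5 = 7.

7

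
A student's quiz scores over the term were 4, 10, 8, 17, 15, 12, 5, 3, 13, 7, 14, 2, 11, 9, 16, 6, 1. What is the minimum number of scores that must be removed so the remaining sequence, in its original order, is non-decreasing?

Fewest deletions = n − (longest non-decreasing subsequence).
Patience tails:
4 → extends → [4]
10 → extends → [4, 10]
8 → replaces 10 → [4, 8]
17 → extends → [4, 8, 17]
15 → replaces 17 → [4, 8, 15]
12 → replaces 15 → [4, 8, 12]
5 → replaces 8 → [4, 5, 12]
3 → replaces 4 → [3, 5, 12]
13 → extends → [3, 5, 12, 13]
7 → replaces 12 → [3, 5, 7, 13]
14 → extends → [3, 5, 7, 13, 14]
2 → replaces 3 → [2, 5, 7, 13, 14]
11 → replaces 13 → [2, 5, 7, 11, 14]
9 → replaces 11 → [2, 5, 7, 9, 14]
16 → extends → [2, 5, 7, 9, 14, 16]
6 → replaces 7 → [2, 5, 6, 9, 14, 16]
1 → replaces 2 → [1, 5, 6, 9, 14, 16]
Longest non-decreasing subsequence has length 6, so deletions = 17 − 6 = 11.

11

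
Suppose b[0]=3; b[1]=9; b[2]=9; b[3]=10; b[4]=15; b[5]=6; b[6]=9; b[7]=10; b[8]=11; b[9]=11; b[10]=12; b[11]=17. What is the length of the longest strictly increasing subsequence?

7

Let dp[i] be the length of the longest such subsequence ending at index i:
i:      0  1  2  3  4  5  6  7  8  9 10 11
b[i]:   3  9  9 10 15  6  9 10 11 11 12 17
dp:     1  2  2  3  4  2  3  4  5  5  6  7
Maximum dp value is 7.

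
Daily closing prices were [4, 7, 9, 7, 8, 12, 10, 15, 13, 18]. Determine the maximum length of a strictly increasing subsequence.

6

Track the smallest tail for each achievable length (strict):
4 → extends → [4]
7 → extends → [4, 7]
9 → extends → [4, 7, 9]
7 → already a tail → [4, 7, 9]
8 → replaces 9 → [4, 7, 8]
12 → extends → [4, 7, 8, 12]
10 → replaces 12 → [4, 7, 8, 10]
15 → extends → [4, 7, 8, 10, 15]
13 → replaces 15 → [4, 7, 8, 10, 13]
18 → extends → [4, 7, 8, 10, 13, 18]
Six tails, so the longest strictly increasing subsequence has length 6 (e.g. 4, 7, 9, 12, 15, 18).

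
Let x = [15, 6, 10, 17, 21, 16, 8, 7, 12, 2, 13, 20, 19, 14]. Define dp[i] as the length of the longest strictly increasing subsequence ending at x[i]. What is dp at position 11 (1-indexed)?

4

dp[i] = 1 + max{dp[j] : j<i, x[j]<x[i]} (or 1 if no such j):
i:      1  2  3  4  5  6  7  8  9 10 11 12 13 14
x[i]:  15  6 10 17 21 16  8  7 12  2 13 20 19 14
dp:     1  1  2  3  4  3  2  2  3  1  4  5  5  5
At index 11 the value is 4.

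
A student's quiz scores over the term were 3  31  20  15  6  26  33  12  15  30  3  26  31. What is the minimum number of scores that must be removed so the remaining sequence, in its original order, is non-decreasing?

7

Fewest deletions = n − (longest non-decreasing subsequence).
i:      1  2  3  4  5  6  7  8  9 10 11 12 13
a[i]:   3 31 20 15  6 26 33 12 15 30  3 26 31
dp:     1  2  2  2  2  3  4  3  4  5  2  5  6
max dp = 6, so deletions = 13 − 6 = 7.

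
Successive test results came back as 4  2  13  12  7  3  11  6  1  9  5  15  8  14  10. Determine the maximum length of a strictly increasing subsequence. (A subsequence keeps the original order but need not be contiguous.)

5

Let dp[i] be the length of the longest such subsequence ending at index i:
i:      1  2  3  4  5  6  7  8  9 10 11 12 13 14 15
a[i]:   4  2 13 12  7  3 11  6  1  9  5 15  8 14 10
dp:     1  1  2  2  2  2  3  3  1  4  3  5  4  5  5
Maximum dp value is 5.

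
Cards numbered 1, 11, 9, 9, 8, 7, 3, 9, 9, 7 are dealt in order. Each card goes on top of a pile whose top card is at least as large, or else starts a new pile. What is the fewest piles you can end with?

The minimum number of non-increasing subsequences covering a sequence equals the length of its longest strictly increasing subsequence.
LIS length is 3 (e.g. 1, 8, 9), so 3 piles are needed.

3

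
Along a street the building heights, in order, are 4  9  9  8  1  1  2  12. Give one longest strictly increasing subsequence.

Patience tails give the LIS length; then backtrack through the dp parents:
4 → extends → [4]
9 → extends → [4, 9]
9 → already a tail → [4, 9]
8 → replaces 9 → [4, 8]
1 → replaces 4 → [1, 8]
1 → already a tail → [1, 8]
2 → replaces 8 → [1, 2]
12 → extends → [1, 2, 12]
Length 3; one witness is 4, 9, 12.

4, 9, 12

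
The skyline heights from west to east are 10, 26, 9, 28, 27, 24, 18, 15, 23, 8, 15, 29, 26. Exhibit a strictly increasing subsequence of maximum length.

Patience tails give the LIS length; then backtrack through the dp parents:
10 → extends → [10]
26 → extends → [10, 26]
9 → replaces 10 → [9, 26]
28 → extends → [9, 26, 28]
27 → replaces 28 → [9, 26, 27]
24 → replaces 26 → [9, 24, 27]
18 → replaces 24 → [9, 18, 27]
15 → replaces 18 → [9, 15, 27]
23 → replaces 27 → [9, 15, 23]
8 → replaces 9 → [8, 15, 23]
15 → already a tail → [8, 15, 23]
29 → extends → [8, 15, 23, 29]
26 → replaces 29 → [8, 15, 23, 26]
Length 4; one witness is 10, 26, 28, 29.

10, 26, 28, 29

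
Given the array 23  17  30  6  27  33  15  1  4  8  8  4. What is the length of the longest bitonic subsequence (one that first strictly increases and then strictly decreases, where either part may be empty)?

inc[i] = longest strictly increasing subsequence ending at i; dec[i] = longest strictly decreasing subsequence starting at i:
i:      1  2  3  4  5  6  7  8  9 10 11 12
a[i]:  23 17 30  6 27 33 15  1  4  8  8  4
inc:    1  1  2  1  2  3  2  1  2  3  3  2
dec:    5  4  5  2  4  4  3  1  1  2  2  1
Best peak at i=3 (value 30): inc=2, dec=5, length 2+5−1 = 6.

6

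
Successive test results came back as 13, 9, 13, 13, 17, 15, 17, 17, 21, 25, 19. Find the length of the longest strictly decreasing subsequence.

2

Negate each value so 'decreasing' becomes 'increasing', then run patience tails on the negated sequence:
-13 → extends → [-13]
-9 → extends → [-13, -9]
-13 → already a tail → [-13, -9]
-13 → already a tail → [-13, -9]
-17 → replaces -13 → [-17, -9]
-15 → replaces -9 → [-17, -15]
-17 → already a tail → [-17, -15]
-17 → already a tail → [-17, -15]
-21 → replaces -17 → [-21, -15]
-25 → replaces -21 → [-25, -15]
-19 → replaces -15 → [-25, -19]
Two tails, so the longest strictly decreasing subsequence of the original has length 2.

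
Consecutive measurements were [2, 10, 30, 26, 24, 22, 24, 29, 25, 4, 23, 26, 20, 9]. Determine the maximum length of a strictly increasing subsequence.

6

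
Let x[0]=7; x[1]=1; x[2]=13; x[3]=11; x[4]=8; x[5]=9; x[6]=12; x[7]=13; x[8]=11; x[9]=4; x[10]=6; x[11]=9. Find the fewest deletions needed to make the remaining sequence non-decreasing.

7

Fewest deletions = n − (longest non-decreasing subsequence).
i:      0  1  2  3  4  5  6  7  8  9 10 11
x[i]:   7  1 13 11  8  9 12 13 11  4  6  9
dp:     1  1  2  2  2  3  4  5  4  2  3  4
max dp = 5, so deletions = 12 − 5 = 7.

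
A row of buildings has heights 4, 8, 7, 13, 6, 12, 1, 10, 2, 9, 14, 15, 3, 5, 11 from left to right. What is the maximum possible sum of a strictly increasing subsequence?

Let S[i] be the best sum of a strictly increasing subsequence ending at i:
i:      1  2  3  4  5  6  7  8  9 10 11 12 13 14 15
a[i]:   4  8  7 13  6 12  1 10  2  9 14 15  3  5 11
S:      4 12 11 25 10 24  1 22  3 21 39 54  6 11 33
Maximum is 54 (e.g. 4 + 8 + 13 + 14 + 15).

54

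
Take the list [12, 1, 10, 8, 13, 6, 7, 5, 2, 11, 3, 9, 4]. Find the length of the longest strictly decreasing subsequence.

Negate each value so 'decreasing' becomes 'increasing', then run patience tails on the negated sequence:
-12 → extends → [-12]
-1 → extends → [-12, -1]
-10 → replaces -1 → [-12, -10]
-8 → extends → [-12, -10, -8]
-13 → replaces -12 → [-13, -10, -8]
-6 → extends → [-13, -10, -8, -6]
-7 → replaces -6 → [-13, -10, -8, -7]
-5 → extends → [-13, -10, -8, -7, -5]
-2 → extends → [-13, -10, -8, -7, -5, -2]
-11 → replaces -10 → [-13, -11, -8, -7, -5, -2]
-3 → replaces -2 → [-13, -11, -8, -7, -5, -3]
-9 → replaces -8 → [-13, -11, -9, -7, -5, -3]
-4 → replaces -3 → [-13, -11, -9, -7, -5, -4]
Six tails, so the longest strictly decreasing subsequence of the original has length 6.

6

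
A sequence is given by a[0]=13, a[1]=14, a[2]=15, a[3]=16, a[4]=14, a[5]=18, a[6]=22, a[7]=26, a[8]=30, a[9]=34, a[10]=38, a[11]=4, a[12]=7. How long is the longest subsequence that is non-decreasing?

10

Let dp[i] be the length of the longest such subsequence ending at index i:
i:      0  1  2  3  4  5  6  7  8  9 10 11 12
a[i]:  13 14 15 16 14 18 22 26 30 34 38  4  7
dp:     1  2  3  4  3  5  6  7  8  9 10  1  2
Maximum dp value is 10.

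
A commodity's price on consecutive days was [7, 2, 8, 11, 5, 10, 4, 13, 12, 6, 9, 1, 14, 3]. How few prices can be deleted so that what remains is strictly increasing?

Fewest deletions = n − (longest strictly increasing subsequence).
i:      1  2  3  4  5  6  7  8  9 10 11 12 13 14
a[i]:   7  2  8 11  5 10  4 13 12  6  9  1 14  3
dp:     1  1  2  3  2  3  2  4  4  3  4  1  5  2
max dp = 5, so deletions = 14 − 5 = 9.

9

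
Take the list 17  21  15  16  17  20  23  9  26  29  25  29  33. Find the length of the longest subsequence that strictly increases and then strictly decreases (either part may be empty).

8

inc[i] = longest strictly increasing subsequence ending at i; dec[i] = longest strictly decreasing subsequence starting at i:
i:      1  2  3  4  5  6  7  8  9 10 11 12 13
a[i]:  17 21 15 16 17 20 23  9 26 29 25 29 33
inc:    1  2  1  2  3  4  5  1  6  7  6  7  8
dec:    3  3  2  2  2  2  2  1  2  2  1  1  1
Best peak at i=10 (value 29): inc=7, dec=2, length 7+2−1 = 8.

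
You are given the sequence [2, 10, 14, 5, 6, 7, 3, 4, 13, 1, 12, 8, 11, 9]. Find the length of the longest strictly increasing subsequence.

Let dp[i] be the length of the longest such subsequence ending at index i:
i:      1  2  3  4  5  6  7  8  9 10 11 12 13 14
a[i]:   2 10 14  5  6  7  3  4 13  1 12  8 11  9
dp:     1  2  3  2  3  4  2  3  5  1  5  5  6  6
Maximum dp value is 6.

6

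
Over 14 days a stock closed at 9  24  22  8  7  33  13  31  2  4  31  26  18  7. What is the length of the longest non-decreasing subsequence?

4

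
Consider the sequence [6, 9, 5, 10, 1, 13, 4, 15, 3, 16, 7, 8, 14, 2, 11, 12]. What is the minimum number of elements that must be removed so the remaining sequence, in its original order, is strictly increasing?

10

Fewest deletions = n − (longest strictly increasing subsequence).
i:      1  2  3  4  5  6  7  8  9 10 11 12 13 14 15 16
a[i]:   6  9  5 10  1 13  4 15  3 16  7  8 14  2 11 12
dp:     1  2  1  3  1  4  2  5  2  6  3  4  5  2  5  6
max dp = 6, so deletions = 16 − 6 = 10.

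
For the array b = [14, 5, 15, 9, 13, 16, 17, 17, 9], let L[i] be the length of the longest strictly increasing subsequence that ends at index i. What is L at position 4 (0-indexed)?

dp[i] = 1 + max{dp[j] : j<i, b[j]<b[i]} (or 1 if no such j):
i:      0  1  2  3  4  5  6  7  8
b[i]:  14  5 15  9 13 16 17 17  9
dp:     1  1  2  2  3  4  5  5  2
At index 4 the value is 3.

3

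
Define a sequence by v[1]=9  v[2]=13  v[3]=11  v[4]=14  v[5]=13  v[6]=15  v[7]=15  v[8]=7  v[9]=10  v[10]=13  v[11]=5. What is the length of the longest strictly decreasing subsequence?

4

Negate each value so 'decreasing' becomes 'increasing', then run patience tails on the negated sequence:
-9 → extends → [-9]
-13 → replaces -9 → [-13]
-11 → extends → [-13, -11]
-14 → replaces -13 → [-14, -11]
-13 → replaces -11 → [-14, -13]
-15 → replaces -14 → [-15, -13]
-15 → already a tail → [-15, -13]
-7 → extends → [-15, -13, -7]
-10 → replaces -7 → [-15, -13, -10]
-13 → already a tail → [-15, -13, -10]
-5 → extends → [-15, -13, -10, -5]
Four tails, so the longest strictly decreasing subsequence of the original has length 4.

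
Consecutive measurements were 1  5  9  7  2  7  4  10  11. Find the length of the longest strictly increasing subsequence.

Track the smallest tail for each achievable length (strict):
1 → extends → [1]
5 → extends → [1, 5]
9 → extends → [1, 5, 9]
7 → replaces 9 → [1, 5, 7]
2 → replaces 5 → [1, 2, 7]
7 → already a tail → [1, 2, 7]
4 → replaces 7 → [1, 2, 4]
10 → extends → [1, 2, 4, 10]
11 → extends → [1, 2, 4, 10, 11]
Five tails, so the longest strictly increasing subsequence has length 5 (e.g. 1, 5, 9, 10, 11).

5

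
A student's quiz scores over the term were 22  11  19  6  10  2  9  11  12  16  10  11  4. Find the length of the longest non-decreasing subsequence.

Track the smallest tail for each achievable length (allowing ties):
22 → extends → [22]
11 → replaces 22 → [11]
19 → extends → [11, 19]
6 → replaces 11 → [6, 19]
10 → replaces 19 → [6, 10]
2 → replaces 6 → [2, 10]
9 → replaces 10 → [2, 9]
11 → extends → [2, 9, 11]
12 → extends → [2, 9, 11, 12]
16 → extends → [2, 9, 11, 12, 16]
10 → replaces 11 → [2, 9, 10, 12, 16]
11 → replaces 12 → [2, 9, 10, 11, 16]
4 → replaces 9 → [2, 4, 10, 11, 16]
Five tails, so the longest non-decreasing subsequence has length 5 (e.g. 6, 10, 11, 12, 16).

5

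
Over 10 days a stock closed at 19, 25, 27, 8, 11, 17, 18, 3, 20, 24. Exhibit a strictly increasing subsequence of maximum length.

Patience tails give the LIS length; then backtrack through the dp parents:
19 → extends → [19]
25 → extends → [19, 25]
27 → extends → [19, 25, 27]
8 → replaces 19 → [8, 25, 27]
11 → replaces 25 → [8, 11, 27]
17 → replaces 27 → [8, 11, 17]
18 → extends → [8, 11, 17, 18]
3 → replaces 8 → [3, 11, 17, 18]
20 → extends → [3, 11, 17, 18, 20]
24 → extends → [3, 11, 17, 18, 20, 24]
Length 6; one witness is 8, 11, 17, 18, 20, 24.

8, 11, 17, 18, 20, 24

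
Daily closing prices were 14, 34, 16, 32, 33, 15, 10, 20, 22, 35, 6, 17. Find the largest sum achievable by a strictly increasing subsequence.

Let S[i] be the best sum of a strictly increasing subsequence ending at i:
i:       1   2   3   4   5   6   7   8   9  10  11  12
a[i]:   14  34  16  32  33  15  10  20  22  35   6  17
S:      14  48  30  62  95  29  10  50  72 130   6  47
Maximum is 130 (e.g. 14 + 16 + 32 + 33 + 35).

130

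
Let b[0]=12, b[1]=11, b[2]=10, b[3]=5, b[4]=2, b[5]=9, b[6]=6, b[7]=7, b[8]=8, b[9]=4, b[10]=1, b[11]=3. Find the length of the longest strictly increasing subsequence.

4

Let dp[i] be the length of the longest such subsequence ending at index i:
i:      0  1  2  3  4  5  6  7  8  9 10 11
b[i]:  12 11 10  5  2  9  6  7  8  4  1  3
dp:     1  1  1  1  1  2  2  3  4  2  1  2
Maximum dp value is 4.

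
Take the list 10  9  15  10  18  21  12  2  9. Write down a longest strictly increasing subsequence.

Patience tails give the LIS length; then backtrack through the dp parents:
10 → extends → [10]
9 → replaces 10 → [9]
15 → extends → [9, 15]
10 → replaces 15 → [9, 10]
18 → extends → [9, 10, 18]
21 → extends → [9, 10, 18, 21]
12 → replaces 18 → [9, 10, 12, 21]
2 → replaces 9 → [2, 10, 12, 21]
9 → replaces 10 → [2, 9, 12, 21]
Length 4; one witness is 10, 15, 18, 21.

10, 15, 18, 21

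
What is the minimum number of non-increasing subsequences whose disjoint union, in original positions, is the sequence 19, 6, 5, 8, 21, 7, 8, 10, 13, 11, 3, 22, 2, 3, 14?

6

Place each on the leftmost legal pile:
19 → new pile 1 (tops now [19])
6 → pile 1 (tops now [6])
5 → pile 1 (tops now [5])
8 → new pile 2 (tops now [5, 8])
21 → new pile 3 (tops now [5, 8, 21])
7 → pile 2 (tops now [5, 7, 21])
8 → pile 3 (tops now [5, 7, 8])
10 → new pile 4 (tops now [5, 7, 8, 10])
13 → new pile 5 (tops now [5, 7, 8, 10, 13])
11 → pile 5 (tops now [5, 7, 8, 10, 11])
3 → pile 1 (tops now [3, 7, 8, 10, 11])
22 → new pile 6 (tops now [3, 7, 8, 10, 11, 22])
2 → pile 1 (tops now [2, 7, 8, 10, 11, 22])
3 → pile 2 (tops now [2, 3, 8, 10, 11, 22])
14 → pile 6 (tops now [2, 3, 8, 10, 11, 14])
Six piles.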